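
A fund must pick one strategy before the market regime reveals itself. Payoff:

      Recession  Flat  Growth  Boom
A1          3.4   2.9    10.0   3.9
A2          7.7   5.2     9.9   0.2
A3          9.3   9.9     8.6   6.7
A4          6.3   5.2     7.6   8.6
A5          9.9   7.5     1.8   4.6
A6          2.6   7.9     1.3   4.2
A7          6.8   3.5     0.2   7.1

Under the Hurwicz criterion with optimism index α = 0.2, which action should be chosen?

A1: 0.2·10.0 + 0.8·2.9 = 4.32
A2: 0.2·9.9 + 0.8·0.2 = 2.14
A3: 0.2·9.9 + 0.8·6.7 = 7.34
A4: 0.2·8.6 + 0.8·5.2 = 5.88
A5: 0.2·9.9 + 0.8·1.8 = 3.42
A6: 0.2·7.9 + 0.8·1.3 = 2.62
A7: 0.2·7.1 + 0.8·0.2 = 1.58
Highest Hurwicz score = 7.34 → A3.

A3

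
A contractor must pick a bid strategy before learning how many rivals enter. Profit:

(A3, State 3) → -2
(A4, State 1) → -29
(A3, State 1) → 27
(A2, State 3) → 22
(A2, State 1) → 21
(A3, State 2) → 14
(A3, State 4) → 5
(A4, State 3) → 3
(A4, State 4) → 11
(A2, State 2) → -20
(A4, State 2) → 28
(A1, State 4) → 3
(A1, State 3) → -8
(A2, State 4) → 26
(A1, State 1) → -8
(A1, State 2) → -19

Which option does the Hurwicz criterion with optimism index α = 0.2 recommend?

A1: 0.2·3 + 0.8·(-19) = -14.6
A2: 0.2·26 + 0.8·(-20) = -10.8
A3: 0.2·27 + 0.8·(-2) = 3.8
A4: 0.2·28 + 0.8·(-29) = -17.6
Highest Hurwicz score = 3.8 → A3.

A3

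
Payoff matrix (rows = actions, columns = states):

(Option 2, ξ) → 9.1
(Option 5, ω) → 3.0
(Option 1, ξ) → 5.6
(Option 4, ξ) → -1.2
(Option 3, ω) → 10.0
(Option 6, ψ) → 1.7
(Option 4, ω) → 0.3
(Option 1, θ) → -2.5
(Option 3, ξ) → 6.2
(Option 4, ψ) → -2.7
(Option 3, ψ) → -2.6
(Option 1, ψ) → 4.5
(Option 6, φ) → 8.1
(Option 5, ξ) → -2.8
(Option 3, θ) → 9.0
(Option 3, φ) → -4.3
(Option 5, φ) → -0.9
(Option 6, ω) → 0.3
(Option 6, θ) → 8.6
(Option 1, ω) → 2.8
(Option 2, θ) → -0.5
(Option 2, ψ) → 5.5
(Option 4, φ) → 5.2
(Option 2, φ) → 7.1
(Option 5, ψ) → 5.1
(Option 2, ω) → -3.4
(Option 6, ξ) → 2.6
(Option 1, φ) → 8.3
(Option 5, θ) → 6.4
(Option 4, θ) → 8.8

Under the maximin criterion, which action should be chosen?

Option 6

Row minima: Option 1=-2.5, Option 2=-3.4, Option 3=-4.3, Option 4=-2.7, Option 5=-2.8, Option 6=0.3
Best worst-case = 0.3 → Option 6.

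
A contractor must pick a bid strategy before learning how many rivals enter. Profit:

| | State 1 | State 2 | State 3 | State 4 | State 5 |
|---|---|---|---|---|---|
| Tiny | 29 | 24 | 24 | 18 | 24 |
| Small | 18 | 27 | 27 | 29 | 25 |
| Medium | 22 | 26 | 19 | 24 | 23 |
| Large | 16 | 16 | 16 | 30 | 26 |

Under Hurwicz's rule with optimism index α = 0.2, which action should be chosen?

Medium

Tiny: 0.2·29 + 0.8·18 = 20.2
Small: 0.2·29 + 0.8·18 = 20.2
Medium: 0.2·26 + 0.8·19 = 20.4
Large: 0.2·30 + 0.8·16 = 18.8
Highest Hurwicz score = 20.4 → Medium.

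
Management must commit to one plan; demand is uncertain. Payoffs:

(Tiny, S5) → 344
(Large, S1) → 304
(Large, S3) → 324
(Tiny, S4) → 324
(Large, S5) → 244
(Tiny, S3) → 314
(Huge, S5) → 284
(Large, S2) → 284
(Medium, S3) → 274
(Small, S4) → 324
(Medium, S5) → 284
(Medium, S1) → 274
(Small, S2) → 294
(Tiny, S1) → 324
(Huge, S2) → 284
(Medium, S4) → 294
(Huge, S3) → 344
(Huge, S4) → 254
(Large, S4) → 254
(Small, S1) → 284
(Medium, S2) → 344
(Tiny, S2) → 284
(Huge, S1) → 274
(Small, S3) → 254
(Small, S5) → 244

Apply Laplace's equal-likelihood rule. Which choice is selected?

Row averages: Tiny=318, Small=280, Medium=294, Large=282, Huge=288
Highest average = 318 → Tiny.

Tiny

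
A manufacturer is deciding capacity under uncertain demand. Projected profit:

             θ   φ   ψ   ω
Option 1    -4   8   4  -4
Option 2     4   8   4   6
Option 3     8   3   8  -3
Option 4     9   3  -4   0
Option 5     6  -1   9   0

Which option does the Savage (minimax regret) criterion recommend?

Column bests: θ=9, φ=8, ψ=9, ω=6.
Option 1 regrets: 13, 0, 5, 10 → max 13
Option 2 regrets: 5, 0, 5, 0 → max 5
Option 3 regrets: 1, 5, 1, 9 → max 9
Option 4 regrets: 0, 5, 13, 6 → max 13
Option 5 regrets: 3, 9, 0, 6 → max 9
Smallest max regret = 5 → Option 2.

Option 2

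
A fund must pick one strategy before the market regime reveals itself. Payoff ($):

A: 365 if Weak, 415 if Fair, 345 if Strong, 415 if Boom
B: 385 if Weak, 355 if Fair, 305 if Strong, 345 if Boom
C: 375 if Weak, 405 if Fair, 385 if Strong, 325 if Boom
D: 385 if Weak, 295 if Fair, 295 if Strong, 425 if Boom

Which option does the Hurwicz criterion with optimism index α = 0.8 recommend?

A: 0.8·415 + 0.2·345 = 401
B: 0.8·385 + 0.2·305 = 369
C: 0.8·405 + 0.2·325 = 389
D: 0.8·425 + 0.2·295 = 399
Highest Hurwicz score = 401 → A.

A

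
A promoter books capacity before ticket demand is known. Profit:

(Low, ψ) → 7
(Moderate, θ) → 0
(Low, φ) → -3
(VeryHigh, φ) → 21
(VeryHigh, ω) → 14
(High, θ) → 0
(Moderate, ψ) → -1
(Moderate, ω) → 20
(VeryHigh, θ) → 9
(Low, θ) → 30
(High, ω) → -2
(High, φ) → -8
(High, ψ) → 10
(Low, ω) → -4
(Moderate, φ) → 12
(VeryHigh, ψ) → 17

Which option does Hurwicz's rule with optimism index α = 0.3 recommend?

VeryHigh

Low: 0.3·30 + 0.7·(-4) = 6.2
Moderate: 0.3·20 + 0.7·(-1) = 5.3
High: 0.3·10 + 0.7·(-8) = -2.6
VeryHigh: 0.3·21 + 0.7·9 = 12.6
Highest Hurwicz score = 12.6 → VeryHigh.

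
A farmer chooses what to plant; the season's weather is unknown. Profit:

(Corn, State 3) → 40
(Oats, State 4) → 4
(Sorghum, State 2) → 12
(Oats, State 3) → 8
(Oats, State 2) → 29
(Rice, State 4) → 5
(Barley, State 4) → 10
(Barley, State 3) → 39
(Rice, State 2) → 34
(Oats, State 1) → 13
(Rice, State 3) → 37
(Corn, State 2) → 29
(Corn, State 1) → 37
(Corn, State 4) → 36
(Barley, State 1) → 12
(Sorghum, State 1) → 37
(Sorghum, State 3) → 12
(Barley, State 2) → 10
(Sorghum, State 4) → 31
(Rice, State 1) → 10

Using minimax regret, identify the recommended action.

Corn

Column bests: State 1=37, State 2=34, State 3=40, State 4=36.
Rice regrets: 27, 0, 3, 31 → max 31
Oats regrets: 24, 5, 32, 32 → max 32
Barley regrets: 25, 24, 1, 26 → max 26
Sorghum regrets: 0, 22, 28, 5 → max 28
Corn regrets: 0, 5, 0, 0 → max 5
Smallest max regret = 5 → Corn.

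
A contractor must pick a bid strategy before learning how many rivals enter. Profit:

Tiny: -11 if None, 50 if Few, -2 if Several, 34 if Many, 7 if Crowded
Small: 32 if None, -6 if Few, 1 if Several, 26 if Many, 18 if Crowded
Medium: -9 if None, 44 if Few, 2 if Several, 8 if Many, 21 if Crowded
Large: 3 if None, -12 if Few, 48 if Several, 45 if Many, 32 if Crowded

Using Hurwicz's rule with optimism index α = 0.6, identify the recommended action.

Tiny: 0.6·50 + 0.4·(-11) = 25.6
Small: 0.6·32 + 0.4·(-6) = 16.8
Medium: 0.6·44 + 0.4·(-9) = 22.8
Large: 0.6·48 + 0.4·(-12) = 24
Highest Hurwicz score = 25.6 → Tiny.

Tiny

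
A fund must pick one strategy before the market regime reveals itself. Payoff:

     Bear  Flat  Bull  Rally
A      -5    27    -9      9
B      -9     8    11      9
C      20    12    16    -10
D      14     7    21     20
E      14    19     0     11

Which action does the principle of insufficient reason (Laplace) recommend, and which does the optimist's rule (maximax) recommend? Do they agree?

laplace → D; maximax → A (disagree)

Row averages: A=5.5, B=4.75, C=9.5, D=15.5, E=11
Highest average = 15.5 → D.
Row maxima: A=27, B=11, C=20, D=21, E=19
Best best-case = 27 → A.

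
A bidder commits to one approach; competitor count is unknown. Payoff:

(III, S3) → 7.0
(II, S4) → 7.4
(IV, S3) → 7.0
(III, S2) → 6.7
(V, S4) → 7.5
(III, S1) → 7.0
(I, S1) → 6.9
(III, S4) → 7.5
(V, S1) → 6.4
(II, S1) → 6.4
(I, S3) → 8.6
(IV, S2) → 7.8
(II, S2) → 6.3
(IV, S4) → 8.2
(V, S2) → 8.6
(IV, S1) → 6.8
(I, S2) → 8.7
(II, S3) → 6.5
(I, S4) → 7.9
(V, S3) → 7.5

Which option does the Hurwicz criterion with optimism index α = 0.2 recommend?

I: 0.2·8.7 + 0.8·6.9 = 7.26
II: 0.2·7.4 + 0.8·6.3 = 6.52
III: 0.2·7.5 + 0.8·6.7 = 6.86
IV: 0.2·8.2 + 0.8·6.8 = 7.08
V: 0.2·8.6 + 0.8·6.4 = 6.84
Highest Hurwicz score = 7.26 → I.

I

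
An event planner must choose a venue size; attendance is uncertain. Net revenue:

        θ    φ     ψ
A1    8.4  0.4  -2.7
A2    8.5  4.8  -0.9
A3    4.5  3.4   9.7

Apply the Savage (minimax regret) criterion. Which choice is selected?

A3

Column bests: θ=8.5, φ=4.8, ψ=9.7.
A1 regrets: 0.1, 4.4, 12.4 → max 12.4
A2 regrets: 0.0, 0.0, 10.6 → max 10.6
A3 regrets: 4.0, 1.4, 0.0 → max 4.0
Smallest max regret = 4.0 → A3.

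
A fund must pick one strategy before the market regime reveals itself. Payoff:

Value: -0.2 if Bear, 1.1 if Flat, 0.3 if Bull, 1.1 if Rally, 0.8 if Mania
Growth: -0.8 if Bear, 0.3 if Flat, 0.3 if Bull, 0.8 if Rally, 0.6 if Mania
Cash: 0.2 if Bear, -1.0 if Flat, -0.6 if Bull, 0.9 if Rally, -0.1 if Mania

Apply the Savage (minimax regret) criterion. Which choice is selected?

Column bests: Bear=0.2, Flat=1.1, Bull=0.3, Rally=1.1, Mania=0.8.
Value regrets: 0.4, 0.0, 0.0, 0.0, 0.0 → max 0.4
Growth regrets: 1.0, 0.8, 0.0, 0.3, 0.2 → max 1.0
Cash regrets: 0.0, 2.1, 0.9, 0.2, 0.9 → max 2.1
Smallest max regret = 0.4 → Value.

Value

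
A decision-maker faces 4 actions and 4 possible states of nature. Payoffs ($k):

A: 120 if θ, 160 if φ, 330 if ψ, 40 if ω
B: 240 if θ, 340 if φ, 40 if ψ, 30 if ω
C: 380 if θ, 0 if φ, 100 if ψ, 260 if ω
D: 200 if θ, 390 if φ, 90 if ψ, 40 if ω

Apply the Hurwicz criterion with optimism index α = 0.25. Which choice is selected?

A: 0.25·330 + 0.75·40 = 112.5
B: 0.25·340 + 0.75·30 = 107.5
C: 0.25·380 + 0.75·0 = 95
D: 0.25·390 + 0.75·40 = 127.5
Highest Hurwicz score = 127.5 → D.

D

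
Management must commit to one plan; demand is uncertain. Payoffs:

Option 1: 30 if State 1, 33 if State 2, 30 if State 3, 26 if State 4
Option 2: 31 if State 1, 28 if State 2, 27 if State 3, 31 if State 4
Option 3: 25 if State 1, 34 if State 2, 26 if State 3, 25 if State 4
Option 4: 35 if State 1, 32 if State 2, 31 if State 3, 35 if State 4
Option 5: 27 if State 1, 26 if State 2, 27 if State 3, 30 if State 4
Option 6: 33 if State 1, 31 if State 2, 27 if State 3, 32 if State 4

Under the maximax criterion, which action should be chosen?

Row maxima: Option 1=33, Option 2=31, Option 3=34, Option 4=35, Option 5=30, Option 6=33
Best best-case = 35 → Option 4.

Option 4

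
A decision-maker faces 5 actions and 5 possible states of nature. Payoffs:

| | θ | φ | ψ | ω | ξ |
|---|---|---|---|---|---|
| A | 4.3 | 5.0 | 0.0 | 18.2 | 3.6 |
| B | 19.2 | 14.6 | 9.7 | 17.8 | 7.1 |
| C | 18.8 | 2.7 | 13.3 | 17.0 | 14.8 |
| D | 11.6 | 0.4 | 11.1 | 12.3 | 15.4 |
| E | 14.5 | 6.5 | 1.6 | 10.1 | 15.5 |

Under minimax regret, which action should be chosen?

B

Column bests: θ=19.2, φ=14.6, ψ=13.3, ω=18.2, ξ=15.5.
A regrets: 14.9, 9.6, 13.3, 0.0, 11.9 → max 14.9
B regrets: 0.0, 0.0, 3.6, 0.4, 8.4 → max 8.4
C regrets: 0.4, 11.9, 0.0, 1.2, 0.7 → max 11.9
D regrets: 7.6, 14.2, 2.2, 5.9, 0.1 → max 14.2
E regrets: 4.7, 8.1, 11.7, 8.1, 0.0 → max 11.7
Smallest max regret = 8.4 → B.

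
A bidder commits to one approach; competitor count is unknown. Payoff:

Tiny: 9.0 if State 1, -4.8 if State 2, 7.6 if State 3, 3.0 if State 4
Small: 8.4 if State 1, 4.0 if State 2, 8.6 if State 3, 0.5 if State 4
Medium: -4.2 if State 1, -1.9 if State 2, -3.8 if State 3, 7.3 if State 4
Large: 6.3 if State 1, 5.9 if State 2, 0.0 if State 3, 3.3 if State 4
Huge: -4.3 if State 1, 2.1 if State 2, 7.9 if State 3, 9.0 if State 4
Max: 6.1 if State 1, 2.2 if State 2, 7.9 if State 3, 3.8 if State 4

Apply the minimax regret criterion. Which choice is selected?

Column bests: State 1=9.0, State 2=5.9, State 3=8.6, State 4=9.0.
Tiny regrets: 0.0, 10.7, 1.0, 6.0 → max 10.7
Small regrets: 0.6, 1.9, 0.0, 8.5 → max 8.5
Medium regrets: 13.2, 7.8, 12.4, 1.7 → max 13.2
Large regrets: 2.7, 0.0, 8.6, 5.7 → max 8.6
Huge regrets: 13.3, 3.8, 0.7, 0.0 → max 13.3
Max regrets: 2.9, 3.7, 0.7, 5.2 → max 5.2
Smallest max regret = 5.2 → Max.

Max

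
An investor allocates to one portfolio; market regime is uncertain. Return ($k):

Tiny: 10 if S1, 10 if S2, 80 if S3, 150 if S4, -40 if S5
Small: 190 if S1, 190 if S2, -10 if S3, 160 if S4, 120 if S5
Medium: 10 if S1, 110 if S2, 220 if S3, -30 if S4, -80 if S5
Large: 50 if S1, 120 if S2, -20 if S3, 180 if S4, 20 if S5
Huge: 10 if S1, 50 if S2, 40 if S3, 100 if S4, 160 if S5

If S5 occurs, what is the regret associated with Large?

Best payoff under S5 is 160.
Regret = 160 − 20 = 140.

140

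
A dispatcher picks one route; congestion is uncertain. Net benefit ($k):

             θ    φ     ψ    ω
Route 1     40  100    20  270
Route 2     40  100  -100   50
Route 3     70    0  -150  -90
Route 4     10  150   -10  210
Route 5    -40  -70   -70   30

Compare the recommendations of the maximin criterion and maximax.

Row minima: Route 1=20, Route 2=-100, Route 3=-150, Route 4=-10, Route 5=-70
Best worst-case = 20 → Route 1.
Row maxima: Route 1=270, Route 2=100, Route 3=70, Route 4=210, Route 5=30
Best best-case = 270 → Route 1.

maximin → Route 1; maximax → Route 1 (agree)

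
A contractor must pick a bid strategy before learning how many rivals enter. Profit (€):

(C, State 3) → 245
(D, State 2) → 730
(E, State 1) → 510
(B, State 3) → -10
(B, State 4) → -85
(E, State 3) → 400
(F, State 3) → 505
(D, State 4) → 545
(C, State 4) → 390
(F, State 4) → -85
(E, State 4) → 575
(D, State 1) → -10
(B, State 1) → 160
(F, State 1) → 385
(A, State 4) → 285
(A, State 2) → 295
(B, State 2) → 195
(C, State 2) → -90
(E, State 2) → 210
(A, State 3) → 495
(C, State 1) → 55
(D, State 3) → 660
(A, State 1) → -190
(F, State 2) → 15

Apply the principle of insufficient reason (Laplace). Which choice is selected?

Row averages: A=221.25, B=65, C=150, D=481.25, E=423.75, F=205
Highest average = 481.25 → D.

D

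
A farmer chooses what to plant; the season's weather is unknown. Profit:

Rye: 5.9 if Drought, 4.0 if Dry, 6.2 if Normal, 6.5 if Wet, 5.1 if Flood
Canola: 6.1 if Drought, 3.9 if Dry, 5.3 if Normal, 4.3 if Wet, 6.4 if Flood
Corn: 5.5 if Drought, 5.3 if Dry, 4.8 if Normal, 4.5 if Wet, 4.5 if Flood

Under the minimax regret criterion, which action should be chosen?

Column bests: Drought=6.1, Dry=5.3, Normal=6.2, Wet=6.5, Flood=6.4.
Rye regrets: 0.2, 1.3, 0.0, 0.0, 1.3 → max 1.3
Canola regrets: 0.0, 1.4, 0.9, 2.2, 0.0 → max 2.2
Corn regrets: 0.6, 0.0, 1.4, 2.0, 1.9 → max 2.0
Smallest max regret = 1.3 → Rye.

Rye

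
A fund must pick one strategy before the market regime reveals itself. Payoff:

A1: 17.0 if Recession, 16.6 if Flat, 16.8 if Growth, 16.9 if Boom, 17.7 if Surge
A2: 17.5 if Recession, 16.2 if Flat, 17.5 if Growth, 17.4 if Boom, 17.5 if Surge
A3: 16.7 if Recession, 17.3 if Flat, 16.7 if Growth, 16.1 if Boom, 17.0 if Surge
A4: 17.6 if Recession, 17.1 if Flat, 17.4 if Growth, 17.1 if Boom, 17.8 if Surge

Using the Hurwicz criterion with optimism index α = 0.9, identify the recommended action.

A1: 0.9·17.7 + 0.1·16.6 = 17.59
A2: 0.9·17.5 + 0.1·16.2 = 17.37
A3: 0.9·17.3 + 0.1·16.1 = 17.18
A4: 0.9·17.8 + 0.1·17.1 = 17.73
Highest Hurwicz score = 17.73 → A4.

A4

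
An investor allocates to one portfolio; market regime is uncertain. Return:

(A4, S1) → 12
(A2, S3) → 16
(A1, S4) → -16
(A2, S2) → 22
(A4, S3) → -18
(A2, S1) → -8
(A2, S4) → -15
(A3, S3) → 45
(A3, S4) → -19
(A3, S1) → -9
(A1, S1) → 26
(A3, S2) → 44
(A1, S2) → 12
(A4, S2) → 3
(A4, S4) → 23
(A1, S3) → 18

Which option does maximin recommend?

A2

Row minima: A1=-16, A2=-15, A3=-19, A4=-18
Best worst-case = -15 → A2.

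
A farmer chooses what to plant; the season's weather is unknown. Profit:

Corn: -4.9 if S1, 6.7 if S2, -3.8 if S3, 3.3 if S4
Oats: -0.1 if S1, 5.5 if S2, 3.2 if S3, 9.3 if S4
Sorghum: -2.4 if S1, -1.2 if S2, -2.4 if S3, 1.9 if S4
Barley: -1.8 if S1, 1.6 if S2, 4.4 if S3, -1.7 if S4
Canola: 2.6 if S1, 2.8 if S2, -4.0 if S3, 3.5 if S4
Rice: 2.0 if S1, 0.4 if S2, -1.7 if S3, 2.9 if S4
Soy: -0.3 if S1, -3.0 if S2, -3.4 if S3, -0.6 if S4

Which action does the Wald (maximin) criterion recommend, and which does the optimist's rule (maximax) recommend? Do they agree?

Row minima: Corn=-4.9, Oats=-0.1, Sorghum=-2.4, Barley=-1.8, Canola=-4.0, Rice=-1.7, Soy=-3.4
Best worst-case = -0.1 → Oats.
Row maxima: Corn=6.7, Oats=9.3, Sorghum=1.9, Barley=4.4, Canola=3.5, Rice=2.9, Soy=-0.3
Best best-case = 9.3 → Oats.

maximin → Oats; maximax → Oats (agree)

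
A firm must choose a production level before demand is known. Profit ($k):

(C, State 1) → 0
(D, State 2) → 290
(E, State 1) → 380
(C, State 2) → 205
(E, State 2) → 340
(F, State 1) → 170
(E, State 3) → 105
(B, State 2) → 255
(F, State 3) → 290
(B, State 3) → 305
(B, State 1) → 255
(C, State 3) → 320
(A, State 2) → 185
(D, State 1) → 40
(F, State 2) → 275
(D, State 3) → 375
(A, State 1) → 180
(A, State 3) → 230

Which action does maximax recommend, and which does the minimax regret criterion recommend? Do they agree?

Row maxima: A=230, B=305, C=320, D=375, E=380, F=290
Best best-case = 380 → E.
Column bests: State 1=380, State 2=340, State 3=375.
A regrets: 200, 155, 145 → max 200
B regrets: 125, 85, 70 → max 125
C regrets: 380, 135, 55 → max 380
D regrets: 340, 50, 0 → max 340
E regrets: 0, 0, 270 → max 270
F regrets: 210, 65, 85 → max 210
Smallest max regret = 125 → B.

maximax → E; minimax regret → B (disagree)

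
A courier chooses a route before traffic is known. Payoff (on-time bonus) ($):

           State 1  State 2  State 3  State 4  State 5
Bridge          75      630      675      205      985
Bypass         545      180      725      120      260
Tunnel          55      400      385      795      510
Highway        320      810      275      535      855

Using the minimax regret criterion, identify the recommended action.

Highway

Column bests: State 1=545, State 2=810, State 3=725, State 4=795, State 5=985.
Bridge regrets: 470, 180, 50, 590, 0 → max 590
Bypass regrets: 0, 630, 0, 675, 725 → max 725
Tunnel regrets: 490, 410, 340, 0, 475 → max 490
Highway regrets: 225, 0, 450, 260, 130 → max 450
Smallest max regret = 450 → Highway.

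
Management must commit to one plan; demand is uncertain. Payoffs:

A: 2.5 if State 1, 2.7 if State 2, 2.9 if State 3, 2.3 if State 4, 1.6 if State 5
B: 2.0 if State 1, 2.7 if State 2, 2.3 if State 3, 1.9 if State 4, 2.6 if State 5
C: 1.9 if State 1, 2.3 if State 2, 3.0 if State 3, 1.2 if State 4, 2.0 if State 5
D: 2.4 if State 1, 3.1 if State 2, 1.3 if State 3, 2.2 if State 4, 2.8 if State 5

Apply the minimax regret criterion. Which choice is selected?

B

Column bests: State 1=2.5, State 2=3.1, State 3=3.0, State 4=2.3, State 5=2.8.
A regrets: 0.0, 0.4, 0.1, 0.0, 1.2 → max 1.2
B regrets: 0.5, 0.4, 0.7, 0.4, 0.2 → max 0.7
C regrets: 0.6, 0.8, 0.0, 1.1, 0.8 → max 1.1
D regrets: 0.1, 0.0, 1.7, 0.1, 0.0 → max 1.7
Smallest max regret = 0.7 → B.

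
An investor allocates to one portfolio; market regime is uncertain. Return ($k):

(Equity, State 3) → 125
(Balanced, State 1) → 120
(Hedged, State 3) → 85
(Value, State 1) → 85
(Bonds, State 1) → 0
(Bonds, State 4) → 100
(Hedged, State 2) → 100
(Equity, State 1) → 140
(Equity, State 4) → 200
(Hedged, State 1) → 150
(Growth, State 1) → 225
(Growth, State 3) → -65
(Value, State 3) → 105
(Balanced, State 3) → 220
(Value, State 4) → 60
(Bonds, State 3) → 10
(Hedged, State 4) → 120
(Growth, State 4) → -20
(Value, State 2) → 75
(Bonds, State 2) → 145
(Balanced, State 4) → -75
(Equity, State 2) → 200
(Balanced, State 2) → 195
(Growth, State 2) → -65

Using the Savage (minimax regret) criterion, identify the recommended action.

Column bests: State 1=225, State 2=200, State 3=220, State 4=200.
Value regrets: 140, 125, 115, 140 → max 140
Hedged regrets: 75, 100, 135, 80 → max 135
Bonds regrets: 225, 55, 210, 100 → max 225
Equity regrets: 85, 0, 95, 0 → max 95
Balanced regrets: 105, 5, 0, 275 → max 275
Growth regrets: 0, 265, 285, 220 → max 285
Smallest max regret = 95 → Equity.

Equity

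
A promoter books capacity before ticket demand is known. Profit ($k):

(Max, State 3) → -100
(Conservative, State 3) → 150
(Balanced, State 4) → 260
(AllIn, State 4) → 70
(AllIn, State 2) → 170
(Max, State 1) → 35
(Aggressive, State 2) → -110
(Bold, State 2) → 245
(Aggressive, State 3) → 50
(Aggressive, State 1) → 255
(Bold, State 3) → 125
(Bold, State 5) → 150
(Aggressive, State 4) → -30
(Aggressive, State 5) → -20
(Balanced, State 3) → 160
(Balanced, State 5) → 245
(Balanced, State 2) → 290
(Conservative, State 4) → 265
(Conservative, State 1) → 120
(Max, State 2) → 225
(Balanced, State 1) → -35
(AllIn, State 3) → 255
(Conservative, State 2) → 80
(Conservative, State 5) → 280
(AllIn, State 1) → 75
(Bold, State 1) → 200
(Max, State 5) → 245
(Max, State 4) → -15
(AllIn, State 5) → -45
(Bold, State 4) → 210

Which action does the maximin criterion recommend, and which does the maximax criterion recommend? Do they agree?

Row minima: Conservative=80, Balanced=-35, Aggressive=-110, Bold=125, AllIn=-45, Max=-100
Best worst-case = 125 → Bold.
Row maxima: Conservative=280, Balanced=290, Aggressive=255, Bold=245, AllIn=255, Max=245
Best best-case = 290 → Balanced.

maximin → Bold; maximax → Balanced (disagree)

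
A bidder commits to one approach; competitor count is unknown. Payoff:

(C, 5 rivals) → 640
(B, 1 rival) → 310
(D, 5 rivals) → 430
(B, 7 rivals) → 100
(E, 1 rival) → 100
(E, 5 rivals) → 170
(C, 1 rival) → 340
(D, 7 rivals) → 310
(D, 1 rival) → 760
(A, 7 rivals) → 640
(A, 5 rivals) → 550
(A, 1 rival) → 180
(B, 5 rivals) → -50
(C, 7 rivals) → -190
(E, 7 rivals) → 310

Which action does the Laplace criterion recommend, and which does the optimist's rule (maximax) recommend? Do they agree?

Row averages: A=1370/3, B=120, C=790/3, D=500, E=580/3
Highest average = 500 → D.
Row maxima: A=640, B=310, C=640, D=760, E=310
Best best-case = 760 → D.

laplace → D; maximax → D (agree)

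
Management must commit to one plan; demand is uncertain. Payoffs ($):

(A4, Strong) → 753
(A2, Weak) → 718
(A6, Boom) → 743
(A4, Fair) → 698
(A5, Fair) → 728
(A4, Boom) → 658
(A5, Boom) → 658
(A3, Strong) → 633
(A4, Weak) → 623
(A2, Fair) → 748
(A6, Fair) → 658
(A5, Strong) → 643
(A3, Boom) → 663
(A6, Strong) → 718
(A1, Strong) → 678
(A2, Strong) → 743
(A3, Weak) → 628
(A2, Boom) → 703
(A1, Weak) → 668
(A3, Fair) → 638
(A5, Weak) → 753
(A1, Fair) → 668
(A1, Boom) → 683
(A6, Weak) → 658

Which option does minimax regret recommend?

Column bests: Weak=753, Fair=748, Strong=753, Boom=743.
A1 regrets: 85, 80, 75, 60 → max 85
A2 regrets: 35, 0, 10, 40 → max 40
A3 regrets: 125, 110, 120, 80 → max 125
A4 regrets: 130, 50, 0, 85 → max 130
A5 regrets: 0, 20, 110, 85 → max 110
A6 regrets: 95, 90, 35, 0 → max 95
Smallest max regret = 40 → A2.

A2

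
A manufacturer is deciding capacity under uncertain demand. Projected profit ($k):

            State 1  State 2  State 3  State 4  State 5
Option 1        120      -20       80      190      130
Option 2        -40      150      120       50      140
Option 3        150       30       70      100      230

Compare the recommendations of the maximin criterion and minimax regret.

maximin → Option 3; minimax regret → Option 3 (agree)

Row minima: Option 1=-20, Option 2=-40, Option 3=30
Best worst-case = 30 → Option 3.
Column bests: State 1=150, State 2=150, State 3=120, State 4=190, State 5=230.
Option 1 regrets: 30, 170, 40, 0, 100 → max 170
Option 2 regrets: 190, 0, 0, 140, 90 → max 190
Option 3 regrets: 0, 120, 50, 90, 0 → max 120
Smallest max regret = 120 → Option 3.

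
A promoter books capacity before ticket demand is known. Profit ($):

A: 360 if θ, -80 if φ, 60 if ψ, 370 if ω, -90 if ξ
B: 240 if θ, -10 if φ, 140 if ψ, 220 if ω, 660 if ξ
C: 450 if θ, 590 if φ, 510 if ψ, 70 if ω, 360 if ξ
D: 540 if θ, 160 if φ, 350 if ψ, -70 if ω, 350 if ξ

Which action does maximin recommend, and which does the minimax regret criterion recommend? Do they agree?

Row minima: A=-90, B=-10, C=70, D=-70
Best worst-case = 70 → C.
Column bests: θ=540, φ=590, ψ=510, ω=370, ξ=660.
A regrets: 180, 670, 450, 0, 750 → max 750
B regrets: 300, 600, 370, 150, 0 → max 600
C regrets: 90, 0, 0, 300, 300 → max 300
D regrets: 0, 430, 160, 440, 310 → max 440
Smallest max regret = 300 → C.

maximin → C; minimax regret → C (agree)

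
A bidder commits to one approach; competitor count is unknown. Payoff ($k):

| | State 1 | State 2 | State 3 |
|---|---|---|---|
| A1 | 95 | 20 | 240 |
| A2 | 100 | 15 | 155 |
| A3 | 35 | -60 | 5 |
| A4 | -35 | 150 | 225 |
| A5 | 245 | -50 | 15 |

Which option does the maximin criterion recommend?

A1

Row minima: A1=20, A2=15, A3=-60, A4=-35, A5=-50
Best worst-case = 20 → A1.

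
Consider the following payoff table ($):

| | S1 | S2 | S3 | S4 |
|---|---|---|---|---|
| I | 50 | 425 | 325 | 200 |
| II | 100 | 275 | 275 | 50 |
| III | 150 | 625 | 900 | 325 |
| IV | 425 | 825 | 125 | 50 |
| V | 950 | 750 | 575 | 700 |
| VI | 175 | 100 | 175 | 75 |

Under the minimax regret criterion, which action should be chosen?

V

Column bests: S1=950, S2=825, S3=900, S4=700.
I regrets: 900, 400, 575, 500 → max 900
II regrets: 850, 550, 625, 650 → max 850
III regrets: 800, 200, 0, 375 → max 800
IV regrets: 525, 0, 775, 650 → max 775
V regrets: 0, 75, 325, 0 → max 325
VI regrets: 775, 725, 725, 625 → max 775
Smallest max regret = 325 → V.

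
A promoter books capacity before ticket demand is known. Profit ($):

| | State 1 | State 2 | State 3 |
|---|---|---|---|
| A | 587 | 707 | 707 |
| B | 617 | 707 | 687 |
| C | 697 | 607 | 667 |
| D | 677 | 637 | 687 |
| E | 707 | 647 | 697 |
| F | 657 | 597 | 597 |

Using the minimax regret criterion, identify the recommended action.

E

Column bests: State 1=707, State 2=707, State 3=707.
A regrets: 120, 0, 0 → max 120
B regrets: 90, 0, 20 → max 90
C regrets: 10, 100, 40 → max 100
D regrets: 30, 70, 20 → max 70
E regrets: 0, 60, 10 → max 60
F regrets: 50, 110, 110 → max 110
Smallest max regret = 60 → E.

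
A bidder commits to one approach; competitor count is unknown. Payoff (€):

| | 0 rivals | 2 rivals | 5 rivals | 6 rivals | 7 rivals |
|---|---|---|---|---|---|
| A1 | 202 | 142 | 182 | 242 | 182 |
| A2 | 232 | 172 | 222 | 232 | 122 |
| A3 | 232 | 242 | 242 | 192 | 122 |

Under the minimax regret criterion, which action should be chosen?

Column bests: 0 rivals=232, 2 rivals=242, 5 rivals=242, 6 rivals=242, 7 rivals=182.
A1 regrets: 30, 100, 60, 0, 0 → max 100
A2 regrets: 0, 70, 20, 10, 60 → max 70
A3 regrets: 0, 0, 0, 50, 60 → max 60
Smallest max regret = 60 → A3.

A3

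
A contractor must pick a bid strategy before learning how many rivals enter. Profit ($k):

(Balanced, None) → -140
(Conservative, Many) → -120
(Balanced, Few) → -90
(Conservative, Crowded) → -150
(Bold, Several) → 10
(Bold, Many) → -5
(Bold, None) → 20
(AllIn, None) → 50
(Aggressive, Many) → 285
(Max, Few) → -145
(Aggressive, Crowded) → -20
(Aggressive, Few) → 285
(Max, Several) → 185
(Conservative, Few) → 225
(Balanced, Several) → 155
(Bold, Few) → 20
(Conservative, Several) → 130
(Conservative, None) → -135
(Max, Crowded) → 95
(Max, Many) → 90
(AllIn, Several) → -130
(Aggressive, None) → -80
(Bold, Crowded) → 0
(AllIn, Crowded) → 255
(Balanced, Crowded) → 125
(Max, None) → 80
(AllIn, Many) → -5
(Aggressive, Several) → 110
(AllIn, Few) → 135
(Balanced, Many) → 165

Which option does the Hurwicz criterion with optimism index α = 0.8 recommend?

Conservative: 0.8·225 + 0.2·(-150) = 150
Balanced: 0.8·165 + 0.2·(-140) = 104
Aggressive: 0.8·285 + 0.2·(-80) = 212
Bold: 0.8·20 + 0.2·(-5) = 15
AllIn: 0.8·255 + 0.2·(-130) = 178
Max: 0.8·185 + 0.2·(-145) = 119
Highest Hurwicz score = 212 → Aggressive.

Aggressive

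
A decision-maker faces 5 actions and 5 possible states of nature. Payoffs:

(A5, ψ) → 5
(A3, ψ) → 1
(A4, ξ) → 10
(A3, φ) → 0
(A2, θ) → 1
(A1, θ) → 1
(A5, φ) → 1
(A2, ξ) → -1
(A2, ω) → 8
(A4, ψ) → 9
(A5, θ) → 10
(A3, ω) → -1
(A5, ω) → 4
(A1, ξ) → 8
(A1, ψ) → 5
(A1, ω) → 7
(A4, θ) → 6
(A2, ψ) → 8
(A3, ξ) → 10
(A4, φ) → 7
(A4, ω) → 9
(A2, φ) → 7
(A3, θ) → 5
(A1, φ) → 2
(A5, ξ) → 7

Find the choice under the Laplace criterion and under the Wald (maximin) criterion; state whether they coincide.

Row averages: A1=4.6, A2=4.6, A3=3, A4=8.2, A5=5.4
Highest average = 8.2 → A4.
Row minima: A1=1, A2=-1, A3=-1, A4=6, A5=1
Best worst-case = 6 → A4.

laplace → A4; maximin → A4 (agree)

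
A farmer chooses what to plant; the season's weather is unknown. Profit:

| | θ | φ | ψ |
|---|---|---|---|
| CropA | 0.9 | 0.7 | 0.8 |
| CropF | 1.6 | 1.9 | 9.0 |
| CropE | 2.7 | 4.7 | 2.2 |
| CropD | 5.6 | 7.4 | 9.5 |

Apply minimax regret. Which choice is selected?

Column bests: θ=5.6, φ=7.4, ψ=9.5.
CropA regrets: 4.7, 6.7, 8.7 → max 8.7
CropF regrets: 4.0, 5.5, 0.5 → max 5.5
CropE regrets: 2.9, 2.7, 7.3 → max 7.3
CropD regrets: 0.0, 0.0, 0.0 → max 0.0
Smallest max regret = 0.0 → CropD.

CropD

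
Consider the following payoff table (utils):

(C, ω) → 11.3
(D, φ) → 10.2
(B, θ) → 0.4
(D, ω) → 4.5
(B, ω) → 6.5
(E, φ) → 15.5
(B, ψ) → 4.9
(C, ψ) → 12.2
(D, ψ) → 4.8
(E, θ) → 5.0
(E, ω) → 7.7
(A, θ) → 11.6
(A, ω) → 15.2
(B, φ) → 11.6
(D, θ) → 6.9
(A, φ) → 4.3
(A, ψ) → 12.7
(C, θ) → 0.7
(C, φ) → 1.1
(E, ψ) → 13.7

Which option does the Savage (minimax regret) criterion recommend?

Column bests: θ=11.6, φ=15.5, ψ=13.7, ω=15.2.
A regrets: 0.0, 11.2, 1.0, 0.0 → max 11.2
B regrets: 11.2, 3.9, 8.8, 8.7 → max 11.2
C regrets: 10.9, 14.4, 1.5, 3.9 → max 14.4
D regrets: 4.7, 5.3, 8.9, 10.7 → max 10.7
E regrets: 6.6, 0.0, 0.0, 7.5 → max 7.5
Smallest max regret = 7.5 → E.

E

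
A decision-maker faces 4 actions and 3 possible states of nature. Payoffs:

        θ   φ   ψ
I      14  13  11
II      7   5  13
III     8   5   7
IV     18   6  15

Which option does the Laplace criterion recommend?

IV

Row averages: I=38/3, II=25/3, III=20/3, IV=13
Highest average = 13 → IV.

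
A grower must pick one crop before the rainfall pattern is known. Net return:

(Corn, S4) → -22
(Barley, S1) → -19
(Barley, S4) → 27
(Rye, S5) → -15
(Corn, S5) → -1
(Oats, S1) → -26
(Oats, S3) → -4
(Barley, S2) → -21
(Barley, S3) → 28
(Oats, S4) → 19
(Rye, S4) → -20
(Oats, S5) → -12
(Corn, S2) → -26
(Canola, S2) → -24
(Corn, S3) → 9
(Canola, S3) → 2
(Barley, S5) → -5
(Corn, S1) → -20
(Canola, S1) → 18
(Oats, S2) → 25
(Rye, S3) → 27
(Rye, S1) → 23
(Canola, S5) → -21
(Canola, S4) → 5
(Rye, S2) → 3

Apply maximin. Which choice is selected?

Rye

Row minima: Corn=-26, Rye=-20, Oats=-26, Canola=-24, Barley=-21
Best worst-case = -20 → Rye.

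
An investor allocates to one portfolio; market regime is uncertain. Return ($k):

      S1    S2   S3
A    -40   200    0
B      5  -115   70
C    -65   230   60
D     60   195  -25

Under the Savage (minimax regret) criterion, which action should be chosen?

D

Column bests: S1=60, S2=230, S3=70.
A regrets: 100, 30, 70 → max 100
B regrets: 55, 345, 0 → max 345
C regrets: 125, 0, 10 → max 125
D regrets: 0, 35, 95 → max 95
Smallest max regret = 95 → D.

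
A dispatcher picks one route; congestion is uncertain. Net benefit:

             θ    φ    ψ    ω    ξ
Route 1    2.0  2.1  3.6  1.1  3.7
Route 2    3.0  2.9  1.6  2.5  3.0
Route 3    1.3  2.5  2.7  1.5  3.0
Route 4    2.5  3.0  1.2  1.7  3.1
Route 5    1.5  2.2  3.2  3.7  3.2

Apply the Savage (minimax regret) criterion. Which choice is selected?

Route 5

Column bests: θ=3.0, φ=3.0, ψ=3.6, ω=3.7, ξ=3.7.
Route 1 regrets: 1.0, 0.9, 0.0, 2.6, 0.0 → max 2.6
Route 2 regrets: 0.0, 0.1, 2.0, 1.2, 0.7 → max 2.0
Route 3 regrets: 1.7, 0.5, 0.9, 2.2, 0.7 → max 2.2
Route 4 regrets: 0.5, 0.0, 2.4, 2.0, 0.6 → max 2.4
Route 5 regrets: 1.5, 0.8, 0.4, 0.0, 0.5 → max 1.5
Smallest max regret = 1.5 → Route 5.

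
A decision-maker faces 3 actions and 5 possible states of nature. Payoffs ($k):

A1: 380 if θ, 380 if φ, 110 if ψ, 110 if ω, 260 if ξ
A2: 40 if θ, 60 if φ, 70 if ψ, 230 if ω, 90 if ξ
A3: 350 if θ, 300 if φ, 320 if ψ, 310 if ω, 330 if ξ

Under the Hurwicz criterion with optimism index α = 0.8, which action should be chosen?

A3

A1: 0.8·380 + 0.2·110 = 326
A2: 0.8·230 + 0.2·40 = 192
A3: 0.8·350 + 0.2·300 = 340
Highest Hurwicz score = 340 → A3.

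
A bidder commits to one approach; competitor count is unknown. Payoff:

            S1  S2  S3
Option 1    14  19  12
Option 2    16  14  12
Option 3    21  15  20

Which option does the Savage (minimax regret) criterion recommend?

Option 3

Column bests: S1=21, S2=19, S3=20.
Option 1 regrets: 7, 0, 8 → max 8
Option 2 regrets: 5, 5, 8 → max 8
Option 3 regrets: 0, 4, 0 → max 4
Smallest max regret = 4 → Option 3.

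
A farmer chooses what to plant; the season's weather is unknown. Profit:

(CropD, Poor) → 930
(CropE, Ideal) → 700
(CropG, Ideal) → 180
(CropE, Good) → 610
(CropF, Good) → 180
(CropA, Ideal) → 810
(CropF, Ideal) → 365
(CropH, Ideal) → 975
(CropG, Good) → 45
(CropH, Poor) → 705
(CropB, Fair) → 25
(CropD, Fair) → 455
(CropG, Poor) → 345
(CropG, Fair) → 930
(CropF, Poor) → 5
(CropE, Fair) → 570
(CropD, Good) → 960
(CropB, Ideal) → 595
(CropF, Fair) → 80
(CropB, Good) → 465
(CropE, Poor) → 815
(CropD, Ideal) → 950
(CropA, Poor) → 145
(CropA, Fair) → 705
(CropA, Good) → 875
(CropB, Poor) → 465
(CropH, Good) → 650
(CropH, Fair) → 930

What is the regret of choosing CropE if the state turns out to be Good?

350

Best payoff under Good is 960.
Regret = 960 − 610 = 350.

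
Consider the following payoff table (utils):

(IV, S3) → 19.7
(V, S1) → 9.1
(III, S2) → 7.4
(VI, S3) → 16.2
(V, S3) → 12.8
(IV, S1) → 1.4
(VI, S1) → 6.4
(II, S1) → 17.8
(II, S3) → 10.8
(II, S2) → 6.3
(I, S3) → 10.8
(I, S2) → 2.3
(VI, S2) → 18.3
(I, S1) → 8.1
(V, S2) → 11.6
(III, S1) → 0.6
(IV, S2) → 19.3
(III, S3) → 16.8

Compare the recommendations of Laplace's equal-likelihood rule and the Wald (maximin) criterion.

laplace → VI; maximin → V (disagree)

Row averages: I=106/15, II=349/30, III=124/15, IV=202/15, V=67/6, VI=409/30
Highest average = 409/30 → VI.
Row minima: I=2.3, II=6.3, III=0.6, IV=1.4, V=9.1, VI=6.4
Best worst-case = 9.1 → V.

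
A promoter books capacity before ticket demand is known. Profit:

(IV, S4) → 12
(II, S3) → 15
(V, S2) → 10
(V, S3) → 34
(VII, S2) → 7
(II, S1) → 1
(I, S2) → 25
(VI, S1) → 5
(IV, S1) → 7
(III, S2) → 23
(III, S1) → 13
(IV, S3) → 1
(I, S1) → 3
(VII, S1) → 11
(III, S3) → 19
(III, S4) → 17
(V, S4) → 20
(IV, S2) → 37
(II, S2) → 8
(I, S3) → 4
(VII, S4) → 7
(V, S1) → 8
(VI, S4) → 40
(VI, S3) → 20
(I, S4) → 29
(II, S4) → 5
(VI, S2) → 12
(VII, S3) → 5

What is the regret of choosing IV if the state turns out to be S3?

33

Best payoff under S3 is 34.
Regret = 34 − 1 = 33.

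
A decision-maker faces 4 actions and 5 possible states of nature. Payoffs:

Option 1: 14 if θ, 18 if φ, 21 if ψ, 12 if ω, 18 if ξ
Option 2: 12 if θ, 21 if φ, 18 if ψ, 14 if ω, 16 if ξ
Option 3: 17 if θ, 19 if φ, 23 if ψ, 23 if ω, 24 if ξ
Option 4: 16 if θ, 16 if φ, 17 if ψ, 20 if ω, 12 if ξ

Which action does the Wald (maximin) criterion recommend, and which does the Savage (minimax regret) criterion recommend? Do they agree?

Row minima: Option 1=12, Option 2=12, Option 3=17, Option 4=12
Best worst-case = 17 → Option 3.
Column bests: θ=17, φ=21, ψ=23, ω=23, ξ=24.
Option 1 regrets: 3, 3, 2, 11, 6 → max 11
Option 2 regrets: 5, 0, 5, 9, 8 → max 9
Option 3 regrets: 0, 2, 0, 0, 0 → max 2
Option 4 regrets: 1, 5, 6, 3, 12 → max 12
Smallest max regret = 2 → Option 3.

maximin → Option 3; minimax regret → Option 3 (agree)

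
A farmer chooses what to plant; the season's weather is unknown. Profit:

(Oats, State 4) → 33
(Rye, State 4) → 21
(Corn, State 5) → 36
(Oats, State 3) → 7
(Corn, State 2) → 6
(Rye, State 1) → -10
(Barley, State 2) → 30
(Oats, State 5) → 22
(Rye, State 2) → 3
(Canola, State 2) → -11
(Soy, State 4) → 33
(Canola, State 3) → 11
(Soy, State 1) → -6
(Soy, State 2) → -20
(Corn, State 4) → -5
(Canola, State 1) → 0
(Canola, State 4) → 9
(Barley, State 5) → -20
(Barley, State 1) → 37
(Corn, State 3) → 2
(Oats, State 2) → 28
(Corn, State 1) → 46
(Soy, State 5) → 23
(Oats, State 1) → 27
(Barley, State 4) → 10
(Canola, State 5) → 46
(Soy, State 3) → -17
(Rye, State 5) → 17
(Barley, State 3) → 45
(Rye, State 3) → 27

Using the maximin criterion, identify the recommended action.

Oats

Row minima: Canola=-11, Rye=-10, Corn=-5, Soy=-20, Oats=7, Barley=-20
Best worst-case = 7 → Oats.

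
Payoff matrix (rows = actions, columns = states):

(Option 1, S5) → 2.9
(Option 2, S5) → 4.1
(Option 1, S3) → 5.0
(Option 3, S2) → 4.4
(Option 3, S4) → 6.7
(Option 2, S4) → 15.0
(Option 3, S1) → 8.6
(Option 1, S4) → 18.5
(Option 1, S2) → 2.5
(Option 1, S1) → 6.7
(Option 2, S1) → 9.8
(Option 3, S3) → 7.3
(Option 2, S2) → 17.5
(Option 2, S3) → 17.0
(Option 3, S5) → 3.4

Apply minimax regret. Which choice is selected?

Column bests: S1=9.8, S2=17.5, S3=17.0, S4=18.5, S5=4.1.
Option 1 regrets: 3.1, 15.0, 12.0, 0.0, 1.2 → max 15.0
Option 2 regrets: 0.0, 0.0, 0.0, 3.5, 0.0 → max 3.5
Option 3 regrets: 1.2, 13.1, 9.7, 11.8, 0.7 → max 13.1
Smallest max regret = 3.5 → Option 2.

Option 2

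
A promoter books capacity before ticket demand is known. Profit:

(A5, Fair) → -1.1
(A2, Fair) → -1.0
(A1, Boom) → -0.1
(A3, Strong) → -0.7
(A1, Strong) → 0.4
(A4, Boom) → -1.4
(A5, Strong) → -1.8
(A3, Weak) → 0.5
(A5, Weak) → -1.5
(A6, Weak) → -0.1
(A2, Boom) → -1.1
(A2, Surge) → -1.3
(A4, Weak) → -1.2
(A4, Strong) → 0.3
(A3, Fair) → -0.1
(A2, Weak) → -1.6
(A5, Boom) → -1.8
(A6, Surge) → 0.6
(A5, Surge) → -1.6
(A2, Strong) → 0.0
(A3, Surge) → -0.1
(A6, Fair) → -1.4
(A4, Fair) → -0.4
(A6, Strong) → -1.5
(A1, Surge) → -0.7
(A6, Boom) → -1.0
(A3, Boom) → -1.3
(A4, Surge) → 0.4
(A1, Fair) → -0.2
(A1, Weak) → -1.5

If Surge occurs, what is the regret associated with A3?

0.7

Best payoff under Surge is 0.6.
Regret = 0.6 − (-0.1) = 0.7.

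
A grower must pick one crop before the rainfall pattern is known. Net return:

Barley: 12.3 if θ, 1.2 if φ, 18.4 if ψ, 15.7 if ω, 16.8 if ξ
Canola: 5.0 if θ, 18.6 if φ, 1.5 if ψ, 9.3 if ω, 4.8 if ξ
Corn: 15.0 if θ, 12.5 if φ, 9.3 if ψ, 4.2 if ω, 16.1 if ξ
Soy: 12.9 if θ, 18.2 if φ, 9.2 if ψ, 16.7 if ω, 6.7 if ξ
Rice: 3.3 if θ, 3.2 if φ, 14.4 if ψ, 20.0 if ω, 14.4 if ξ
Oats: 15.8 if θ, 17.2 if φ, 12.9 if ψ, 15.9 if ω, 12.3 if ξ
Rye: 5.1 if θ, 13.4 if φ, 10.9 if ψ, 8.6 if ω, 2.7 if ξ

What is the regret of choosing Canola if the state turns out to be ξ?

Best payoff under ξ is 16.8.
Regret = 16.8 − 4.8 = 12.0.

12.0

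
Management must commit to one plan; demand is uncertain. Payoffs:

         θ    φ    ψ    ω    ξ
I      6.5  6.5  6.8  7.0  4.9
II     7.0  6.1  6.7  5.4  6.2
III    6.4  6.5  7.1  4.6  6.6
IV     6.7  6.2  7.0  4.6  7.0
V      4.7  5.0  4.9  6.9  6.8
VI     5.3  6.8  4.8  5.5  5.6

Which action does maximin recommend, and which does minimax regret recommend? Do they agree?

Row minima: I=4.9, II=5.4, III=4.6, IV=4.6, V=4.7, VI=4.8
Best worst-case = 5.4 → II.
Column bests: θ=7.0, φ=6.8, ψ=7.1, ω=7.0, ξ=7.0.
I regrets: 0.5, 0.3, 0.3, 0.0, 2.1 → max 2.1
II regrets: 0.0, 0.7, 0.4, 1.6, 0.8 → max 1.6
III regrets: 0.6, 0.3, 0.0, 2.4, 0.4 → max 2.4
IV regrets: 0.3, 0.6, 0.1, 2.4, 0.0 → max 2.4
V regrets: 2.3, 1.8, 2.2, 0.1, 0.2 → max 2.3
VI regrets: 1.7, 0.0, 2.3, 1.5, 1.4 → max 2.3
Smallest max regret = 1.6 → II.

maximin → II; minimax regret → II (agree)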